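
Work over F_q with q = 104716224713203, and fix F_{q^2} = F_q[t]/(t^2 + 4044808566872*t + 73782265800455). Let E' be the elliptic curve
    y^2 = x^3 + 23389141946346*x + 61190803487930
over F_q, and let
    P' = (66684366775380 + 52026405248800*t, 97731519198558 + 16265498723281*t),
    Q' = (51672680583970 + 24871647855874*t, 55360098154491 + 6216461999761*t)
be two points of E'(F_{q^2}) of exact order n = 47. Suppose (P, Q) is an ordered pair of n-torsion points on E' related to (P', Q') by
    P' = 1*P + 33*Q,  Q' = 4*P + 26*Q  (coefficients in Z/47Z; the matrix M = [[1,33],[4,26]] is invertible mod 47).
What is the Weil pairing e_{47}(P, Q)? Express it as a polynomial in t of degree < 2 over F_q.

104570423762851 + 23771176974068*t

Under M = [[1,33],[4,26]] in GL_2(Z/47), e_{47}(P',Q') = e_{47}(P,Q)^(1*26-33*4 mod 47).
So e_{47}(P,Q) = e_{47}(P',Q')^{43}, since 35*43 = 1 mod 47.
Build f_{47,P'} and f_{47,Q'} via the 6-bit ladder of 47=101111_2; evaluate at shifted divisors; quotient in F_{104716224713203^2}.
f_P(D_Q)/f_Q(D_P) = 50737078737530 + 30122231815180*t.
Thus e_{47}(P,Q) = 104570423762851 + 23771176974068*t.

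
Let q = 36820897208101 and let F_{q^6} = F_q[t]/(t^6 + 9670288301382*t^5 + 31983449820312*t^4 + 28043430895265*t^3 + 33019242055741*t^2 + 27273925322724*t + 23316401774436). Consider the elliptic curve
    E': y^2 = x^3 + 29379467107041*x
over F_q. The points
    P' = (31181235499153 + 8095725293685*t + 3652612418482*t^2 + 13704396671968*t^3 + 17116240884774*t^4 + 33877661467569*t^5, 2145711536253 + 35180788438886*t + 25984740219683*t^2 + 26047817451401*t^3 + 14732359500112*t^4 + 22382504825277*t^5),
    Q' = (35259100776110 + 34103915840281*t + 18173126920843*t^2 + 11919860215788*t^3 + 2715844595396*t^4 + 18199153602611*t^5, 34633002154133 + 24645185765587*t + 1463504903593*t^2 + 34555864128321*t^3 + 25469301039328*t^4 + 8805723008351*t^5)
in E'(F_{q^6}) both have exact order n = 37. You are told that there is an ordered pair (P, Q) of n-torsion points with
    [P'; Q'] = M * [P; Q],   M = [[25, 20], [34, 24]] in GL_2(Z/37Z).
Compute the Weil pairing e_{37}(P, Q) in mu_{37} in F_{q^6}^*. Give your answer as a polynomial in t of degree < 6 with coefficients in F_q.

Alternating bilinearity on E[37] (values in mu_{37} in F_{36820897208101^6}) gives e(P',Q') = e(P,Q)^det(M).
det(M) mod 37 = 31; its inverse in (Z/37)^* is 6 (check: 31*6 mod 37 = 1).
n = 37 = (100101)_2 (6 bits, wt 3); accumulate f_{37,P'}(Q'+S)/f_{37,P'}(S) along the 5-step ladder.
Miller gives e_{37}(P',Q') = 9900651785589 + 12630864848190*t + 8176778089821*t^2 + 30766080307822*t^3 + 13346683400076*t^4 + 30394577988367*t^5 in F_{36820897208101^6}.
(9900651785589 + 12630864848190*t + 8176778089821*t^2 + 30766080307822*t^3 + 13346683400076*t^4 + 30394577988367*t^5)^{6} mod (36820897208101,f) = 31231184236265 + 17994836506520*t + 22124773780056*t^2 + 23761273864944*t^3 + 19735219710136*t^4 + 29126557800682*t^5.

31231184236265 + 17994836506520*t + 22124773780056*t^2 + 23761273864944*t^3 + 19735219710136*t^4 + 29126557800682*t^5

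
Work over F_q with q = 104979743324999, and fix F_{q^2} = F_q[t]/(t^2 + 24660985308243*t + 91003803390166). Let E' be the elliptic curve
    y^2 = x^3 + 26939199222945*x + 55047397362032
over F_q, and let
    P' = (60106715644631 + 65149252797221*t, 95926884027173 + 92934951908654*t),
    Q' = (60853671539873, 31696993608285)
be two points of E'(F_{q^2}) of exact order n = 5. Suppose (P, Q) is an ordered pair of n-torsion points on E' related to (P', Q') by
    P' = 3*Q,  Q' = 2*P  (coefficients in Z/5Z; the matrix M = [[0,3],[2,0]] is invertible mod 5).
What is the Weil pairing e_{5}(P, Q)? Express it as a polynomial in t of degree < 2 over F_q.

89466844301896 + 24093438087443*t

Since e_{5}(P,P)=e_{5}(Q,Q)=1 and e_{5}(Q,P)=e_{5}(P,Q)^{-1}, expanding e_{5}(3*Q,2*P) leaves e(P,Q)^det(M).
0*0 - 3*2 = -6; reduced mod 5: det = 4, inverse 4.
Miller loop for e_{5} over F_{104979743324999^2}: bits of 5 = 101; 2 double steps + 1 add steps, l/v at each.
The quotient is 34152389514078 + 80886305237556*t.
Hence e(P,Q) = 89466844301896 + 24093438087443*t in F_{104979743324999^2}^*.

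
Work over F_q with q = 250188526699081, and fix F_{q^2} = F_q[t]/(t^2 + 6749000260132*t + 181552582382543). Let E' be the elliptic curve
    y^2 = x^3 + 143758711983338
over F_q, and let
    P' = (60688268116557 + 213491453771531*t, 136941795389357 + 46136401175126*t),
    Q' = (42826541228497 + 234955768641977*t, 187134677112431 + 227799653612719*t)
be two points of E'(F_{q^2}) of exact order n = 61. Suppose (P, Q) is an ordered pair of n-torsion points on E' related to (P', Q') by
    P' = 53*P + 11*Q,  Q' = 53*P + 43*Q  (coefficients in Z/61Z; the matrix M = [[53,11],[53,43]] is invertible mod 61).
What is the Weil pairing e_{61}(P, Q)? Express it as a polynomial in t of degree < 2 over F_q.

Since e_{61}(P,P)=e_{61}(Q,Q)=1 and e_{61}(Q,P)=e_{61}(P,Q)^{-1}, expanding e_{61}(53*P + 11*Q,53*P + 43*Q) leaves e(P,Q)^det(M).
det M = 53*43 - 11*53 = 1696 = 49 (mod 61); 49^{-1} = 5 (mod 61).
Run Miller on y^2=x^3+143758711983338 over F_{250188526699081}: ladder 111101 (6 bits); e = f_P(D_Q)/f_Q(D_P).
So e_{61}(P',Q') = 246442722388598 + 215587516972627*t.
Raise to 5: e(P,Q) = 248091736218376 + 82843265973411*t in mu_{61}.

248091736218376 + 82843265973411*t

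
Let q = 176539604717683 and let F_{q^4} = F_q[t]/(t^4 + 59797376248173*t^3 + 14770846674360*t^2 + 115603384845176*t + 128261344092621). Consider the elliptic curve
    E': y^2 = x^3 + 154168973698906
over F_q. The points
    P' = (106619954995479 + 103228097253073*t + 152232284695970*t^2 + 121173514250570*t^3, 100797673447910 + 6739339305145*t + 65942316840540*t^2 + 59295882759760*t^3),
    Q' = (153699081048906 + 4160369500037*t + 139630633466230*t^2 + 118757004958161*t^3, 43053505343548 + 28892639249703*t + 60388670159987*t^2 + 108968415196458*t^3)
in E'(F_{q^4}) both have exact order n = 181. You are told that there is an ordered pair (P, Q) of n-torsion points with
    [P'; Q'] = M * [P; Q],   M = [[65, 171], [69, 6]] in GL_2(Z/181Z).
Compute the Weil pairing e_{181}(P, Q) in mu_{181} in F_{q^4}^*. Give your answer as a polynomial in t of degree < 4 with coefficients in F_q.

61425138459187 + 77511751403673*t + 171807929906591*t^2 + 39814616767523*t^3

Alternating bilinearity on E[181] (values in mu_{181} in F_{176539604717683^4}) gives e(P',Q') = e(P,Q)^det(M).
Inverting 175 mod 181: 30. Thus e_{181}(P,Q) = e(P',Q')^{30}.
8-bit Miller (10110101) on E'/F_{176539604717683} with a'=0, b'=154168973698906: accumulate tangent/chord ratios at Q'+S and P'+S'.
e_{181}(P',Q') = 82376450282801 + 144687071297398*t + 71150065696156*t^2 + 37365073923205*t^3.
e_{181}(P,Q) = (82376450282801 + 144687071297398*t + 71150065696156*t^2 + 37365073923205*t^3)^{30} = 61425138459187 + 77511751403673*t + 171807929906591*t^2 + 39814616767523*t^3.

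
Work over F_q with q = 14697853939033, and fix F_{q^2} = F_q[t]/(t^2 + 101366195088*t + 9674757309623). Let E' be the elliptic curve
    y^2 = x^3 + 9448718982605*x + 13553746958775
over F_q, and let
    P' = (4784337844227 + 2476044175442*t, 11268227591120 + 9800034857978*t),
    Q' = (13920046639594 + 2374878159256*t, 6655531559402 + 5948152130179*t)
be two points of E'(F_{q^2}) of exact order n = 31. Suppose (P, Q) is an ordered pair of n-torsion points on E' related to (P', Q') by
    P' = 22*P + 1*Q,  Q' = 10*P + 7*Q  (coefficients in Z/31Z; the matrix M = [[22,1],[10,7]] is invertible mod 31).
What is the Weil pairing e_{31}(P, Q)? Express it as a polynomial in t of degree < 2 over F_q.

940906307471 + 4261280890035*t

Alternating bilinearity on E[31] (values in mu_{31} in F_{14697853939033^2}) gives e(P',Q') = e(P,Q)^det(M).
22*7 - 1*10 = 144; reduced mod 31: det = 20, inverse 14.
5-bit Miller (11111) on E'/F_{14697853939033} with a'=9448718982605, b'=13553746958775: accumulate tangent/chord ratios at Q'+S and P'+S'.
e_{31}(P',Q') = 7310196495348 + 4352926481385*t.
e_{31}(P,Q) = (7310196495348 + 4352926481385*t)^{14} = 940906307471 + 4261280890035*t.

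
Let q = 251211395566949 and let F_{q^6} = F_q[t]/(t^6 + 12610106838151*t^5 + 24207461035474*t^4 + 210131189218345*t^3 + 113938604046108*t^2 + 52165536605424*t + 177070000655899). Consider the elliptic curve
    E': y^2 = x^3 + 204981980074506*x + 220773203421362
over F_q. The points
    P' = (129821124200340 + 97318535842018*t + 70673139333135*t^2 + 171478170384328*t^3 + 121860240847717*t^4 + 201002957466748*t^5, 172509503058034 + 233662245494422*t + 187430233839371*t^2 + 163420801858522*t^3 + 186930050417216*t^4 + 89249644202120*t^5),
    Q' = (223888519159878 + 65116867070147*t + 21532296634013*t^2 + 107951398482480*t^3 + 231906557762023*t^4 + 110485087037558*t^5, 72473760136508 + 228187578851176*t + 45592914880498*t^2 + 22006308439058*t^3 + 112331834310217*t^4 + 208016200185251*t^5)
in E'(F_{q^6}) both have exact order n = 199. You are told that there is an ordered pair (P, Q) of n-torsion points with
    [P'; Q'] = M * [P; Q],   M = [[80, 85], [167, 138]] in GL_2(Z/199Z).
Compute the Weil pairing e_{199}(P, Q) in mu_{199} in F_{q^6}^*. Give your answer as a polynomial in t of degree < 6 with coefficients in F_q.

50532348137473 + 192142920114122*t + 185157152468024*t^2 + 26545203100512*t^3 + 197383788102311*t^4 + 232539555707523*t^5

The 199-Weil pairing on E[199] over F_{251211395566949} is alternating-bilinear: e_{199}(P',Q') = e_{199}(P,Q)^det(M).
80*138 - 85*167 = -3155; reduced mod 199: det = 29, inverse 151.
Double-and-add over 11000111: 8-1 doublings, 5-1 additions; each step l_{T,T}/v_{2T} or l_{T,P'}/v at Q'+S for random S.
The quotient is 237793663087913 + 105727034670734*t + 207396353232729*t^2 + 111976568024461*t^3 + 239265079480255*t^4 + 139273380768396*t^5.
Raise to 151: e(P,Q) = 50532348137473 + 192142920114122*t + 185157152468024*t^2 + 26545203100512*t^3 + 197383788102311*t^4 + 232539555707523*t^5 in mu_{199}.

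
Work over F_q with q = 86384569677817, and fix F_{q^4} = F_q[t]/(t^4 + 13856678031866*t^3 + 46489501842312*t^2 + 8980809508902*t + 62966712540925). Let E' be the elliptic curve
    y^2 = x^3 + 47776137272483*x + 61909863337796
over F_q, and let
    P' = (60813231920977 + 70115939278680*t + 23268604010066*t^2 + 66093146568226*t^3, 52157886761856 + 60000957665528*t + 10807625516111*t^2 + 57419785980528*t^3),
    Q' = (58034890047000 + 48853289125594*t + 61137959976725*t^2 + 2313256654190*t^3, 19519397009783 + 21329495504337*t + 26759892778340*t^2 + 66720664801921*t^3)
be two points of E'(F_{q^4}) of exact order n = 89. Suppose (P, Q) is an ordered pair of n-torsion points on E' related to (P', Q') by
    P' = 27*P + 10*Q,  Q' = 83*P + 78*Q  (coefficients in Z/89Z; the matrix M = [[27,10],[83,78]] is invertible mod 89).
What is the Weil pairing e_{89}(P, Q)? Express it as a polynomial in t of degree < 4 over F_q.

e_{89} is bilinear + alternating on E[89], so e_{89}(27*P + 10*Q, 83*P + 78*Q) = e_{89}(P,Q)^(27*78-10*83).
det M = 27*78 - 10*83 = 1276 = 30 (mod 89); 30^{-1} = 3 (mod 89).
Build f_{89,P'} and f_{89,Q'} via the 7-bit ladder of 89=1011001_2; evaluate at shifted divisors; quotient in F_{86384569677817^4}.
f_P(D_Q)/f_Q(D_P) = 26032605791241 + 37973219169187*t + 4277953153487*t^2 + 76104209655041*t^3.
(26032605791241 + 37973219169187*t + 4277953153487*t^2 + 76104209655041*t^3)^{3} mod (86384569677817,f) = 7270688658436 + 45862447155644*t + 25773253497546*t^2 + 19903337727833*t^3.

7270688658436 + 45862447155644*t + 25773253497546*t^2 + 19903337727833*t^3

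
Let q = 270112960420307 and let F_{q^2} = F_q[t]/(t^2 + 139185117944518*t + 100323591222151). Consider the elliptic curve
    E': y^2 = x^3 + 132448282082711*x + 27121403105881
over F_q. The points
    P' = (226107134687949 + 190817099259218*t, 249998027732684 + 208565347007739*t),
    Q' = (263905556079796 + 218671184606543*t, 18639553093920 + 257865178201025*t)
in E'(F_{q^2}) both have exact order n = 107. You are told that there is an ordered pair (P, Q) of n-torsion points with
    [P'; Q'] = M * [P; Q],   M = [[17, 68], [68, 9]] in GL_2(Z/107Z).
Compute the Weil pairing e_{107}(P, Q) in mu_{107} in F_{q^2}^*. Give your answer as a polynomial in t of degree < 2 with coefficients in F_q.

176798576199550 + 120087139374640*t

Alternating bilinearity on E[107] (values in mu_{107} in F_{270112960420307^2}) gives e(P',Q') = e(P,Q)^det(M).
Inverting 23 mod 107: 14. Thus e_{107}(P,Q) = e(P',Q')^{14}.
7-bit Miller (1101011) on E'/F_{270112960420307} with a'=132448282082711, b'=27121403105881: accumulate tangent/chord ratios at Q'+S and P'+S'.
f_P(D_Q)/f_Q(D_P) = 259846571426859 + 87304430459339*t.
(259846571426859 + 87304430459339*t)^{14} mod (270112960420307,f) = 176798576199550 + 120087139374640*t.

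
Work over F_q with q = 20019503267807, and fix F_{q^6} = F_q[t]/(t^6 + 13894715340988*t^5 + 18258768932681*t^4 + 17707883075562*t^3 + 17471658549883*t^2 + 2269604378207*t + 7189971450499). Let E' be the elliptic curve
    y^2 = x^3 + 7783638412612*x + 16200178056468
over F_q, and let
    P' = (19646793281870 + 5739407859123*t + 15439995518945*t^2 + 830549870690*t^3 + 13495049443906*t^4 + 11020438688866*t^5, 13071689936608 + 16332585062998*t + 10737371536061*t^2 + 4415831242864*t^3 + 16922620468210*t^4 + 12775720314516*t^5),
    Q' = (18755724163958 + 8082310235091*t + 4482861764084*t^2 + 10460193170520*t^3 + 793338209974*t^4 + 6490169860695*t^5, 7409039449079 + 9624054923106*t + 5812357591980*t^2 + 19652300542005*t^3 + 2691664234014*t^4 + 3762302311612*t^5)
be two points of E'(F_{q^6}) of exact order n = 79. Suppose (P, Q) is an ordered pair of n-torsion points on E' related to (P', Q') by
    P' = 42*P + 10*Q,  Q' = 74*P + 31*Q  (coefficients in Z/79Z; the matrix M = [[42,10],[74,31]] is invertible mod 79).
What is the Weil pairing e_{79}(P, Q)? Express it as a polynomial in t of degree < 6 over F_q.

5577732459169 + 11154932443993*t + 14218522348389*t^2 + 8766132248585*t^3 + 18379342404846*t^4 + 759373338036*t^5

Since e_{79}(P,P)=e_{79}(Q,Q)=1 and e_{79}(Q,P)=e_{79}(P,Q)^{-1}, expanding e_{79}(42*P + 10*Q,74*P + 31*Q) leaves e(P,Q)^det(M).
Inverting 9 mod 79: 44. Thus e_{79}(P,Q) = e(P',Q')^{44}.
Double-and-add over 1001111: 7-1 doublings, 5-1 additions; each step l_{T,T}/v_{2T} or l_{T,P'}/v at Q'+S for random S.
f_P(D_Q)/f_Q(D_P) = 18218652333344 + 11396292375747*t + 8304752668799*t^2 + 9339025126854*t^3 + 14347263534574*t^4 + 13615400647165*t^5.
Raise to 44: e(P,Q) = 5577732459169 + 11154932443993*t + 14218522348389*t^2 + 8766132248585*t^3 + 18379342404846*t^4 + 759373338036*t^5 in mu_{79}.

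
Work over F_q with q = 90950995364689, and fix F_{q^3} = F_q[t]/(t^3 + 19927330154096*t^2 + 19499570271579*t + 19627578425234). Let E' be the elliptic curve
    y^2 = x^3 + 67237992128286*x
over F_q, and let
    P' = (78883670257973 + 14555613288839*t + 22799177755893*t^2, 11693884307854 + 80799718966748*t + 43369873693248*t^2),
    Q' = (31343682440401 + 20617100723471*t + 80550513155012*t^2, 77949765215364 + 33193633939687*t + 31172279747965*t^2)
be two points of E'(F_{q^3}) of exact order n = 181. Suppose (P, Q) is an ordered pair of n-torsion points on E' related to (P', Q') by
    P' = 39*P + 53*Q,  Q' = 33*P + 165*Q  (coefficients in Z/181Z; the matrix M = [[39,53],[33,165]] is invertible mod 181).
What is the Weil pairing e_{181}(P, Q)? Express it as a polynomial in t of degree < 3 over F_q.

10313790591339 + 45131354871379*t + 59306278026405*t^2

e_{181}(aP+bQ,cP+dQ) = e_{181}(P,Q)^(ad-bc); with (a,b,c,d)=(39,53,33,165) this gives the det-181 law.
So e_{181}(P,Q) = e_{181}(P',Q')^{9}, since 161*9 = 1 mod 181.
Miller loop for e_{181} over F_{90950995364689^3}: bits of 181 = 10110101; 7 double steps + 4 add steps, l/v at each.
So e_{181}(P',Q') = 70538252454055 + 9329563609084*t + 3219700402583*t^2.
e_{181}(P,Q) = (70538252454055 + 9329563609084*t + 3219700402583*t^2)^{9} = 10313790591339 + 45131354871379*t + 59306278026405*t^2.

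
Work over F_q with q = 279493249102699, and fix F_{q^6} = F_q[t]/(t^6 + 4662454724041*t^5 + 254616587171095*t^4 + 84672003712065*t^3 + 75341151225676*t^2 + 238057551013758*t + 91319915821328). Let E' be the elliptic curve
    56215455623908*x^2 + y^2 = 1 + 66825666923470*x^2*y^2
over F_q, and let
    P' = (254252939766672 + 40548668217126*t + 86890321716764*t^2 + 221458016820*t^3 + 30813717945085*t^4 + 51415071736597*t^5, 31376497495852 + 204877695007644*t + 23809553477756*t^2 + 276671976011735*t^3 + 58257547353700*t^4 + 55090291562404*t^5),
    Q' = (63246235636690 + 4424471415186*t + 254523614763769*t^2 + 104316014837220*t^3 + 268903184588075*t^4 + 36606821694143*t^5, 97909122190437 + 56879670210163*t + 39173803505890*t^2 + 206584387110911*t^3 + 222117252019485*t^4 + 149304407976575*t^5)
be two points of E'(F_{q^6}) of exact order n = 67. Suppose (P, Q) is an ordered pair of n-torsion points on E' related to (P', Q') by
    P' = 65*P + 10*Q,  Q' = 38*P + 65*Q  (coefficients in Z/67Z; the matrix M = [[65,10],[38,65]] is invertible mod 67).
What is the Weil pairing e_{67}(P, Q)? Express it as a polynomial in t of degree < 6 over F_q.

Under M = [[65,10],[38,65]] in GL_2(Z/67), e_{67}(P',Q') = e_{67}(P,Q)^(65*65-10*38 mod 67).
det(M) mod 67 = 26; its inverse in (Z/67)^* is 49 (check: 26*49 mod 67 = 1).
Edwards a_E,d_E -> Montgomery A=179827312100918,B=51564005726892 -> Weierstrass 155209316092146,187933302221910 via alpha=206835686493029,beta=137094071726459.
Double-and-add over 1000011: 7-1 doublings, 3-1 additions; each step l_{T,T}/v_{2T} or l_{T,P'}/v at Q'+S for random S.
The quotient is 247402436792037 + 145183034089267*t + 273651335461083*t^2 + 112297861521502*t^3 + 118576965816369*t^4 + 79923177222417*t^5.
Finally e_{67}(P,Q) = 34639599697636 + 115236766820610*t + 270159777674795*t^2 + 154344769756776*t^3 + 150455363005849*t^4 + 116871809273535*t^5.

34639599697636 + 115236766820610*t + 270159777674795*t^2 + 154344769756776*t^3 + 150455363005849*t^4 + 116871809273535*t^5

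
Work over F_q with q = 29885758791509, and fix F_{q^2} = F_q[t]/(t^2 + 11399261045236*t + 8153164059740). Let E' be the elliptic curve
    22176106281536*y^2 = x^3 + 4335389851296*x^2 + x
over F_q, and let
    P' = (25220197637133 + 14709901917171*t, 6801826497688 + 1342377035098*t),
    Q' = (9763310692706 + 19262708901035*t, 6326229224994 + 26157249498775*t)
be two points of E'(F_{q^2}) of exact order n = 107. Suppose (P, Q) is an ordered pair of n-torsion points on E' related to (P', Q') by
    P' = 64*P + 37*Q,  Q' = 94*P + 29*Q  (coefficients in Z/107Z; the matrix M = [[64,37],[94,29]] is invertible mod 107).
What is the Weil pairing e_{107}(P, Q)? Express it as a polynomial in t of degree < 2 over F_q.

19543139005079 + 17954841328157*t

e_{107} is bilinear + alternating on E[107], so e_{107}(64*P + 37*Q, 94*P + 29*Q) = e_{107}(P,Q)^(64*29-37*94).
det(M) mod 107 = 90; its inverse in (Z/107)^* is 44 (check: 90*44 mod 107 = 1).
(x,y)|->(709230167590x+11357701632814,709230167590y) sends E' to y^2=x^3+20026718956490*x+20556399184595.
Build f_{107,P'} and f_{107,Q'} via the 7-bit ladder of 107=1101011_2; evaluate at shifted divisors; quotient in F_{29885758791509^2}.
f_P(D_Q)/f_Q(D_P) = 22795314021281 + 650708803704*t.
Hence e(P,Q) = 19543139005079 + 17954841328157*t in F_{29885758791509^2}^*.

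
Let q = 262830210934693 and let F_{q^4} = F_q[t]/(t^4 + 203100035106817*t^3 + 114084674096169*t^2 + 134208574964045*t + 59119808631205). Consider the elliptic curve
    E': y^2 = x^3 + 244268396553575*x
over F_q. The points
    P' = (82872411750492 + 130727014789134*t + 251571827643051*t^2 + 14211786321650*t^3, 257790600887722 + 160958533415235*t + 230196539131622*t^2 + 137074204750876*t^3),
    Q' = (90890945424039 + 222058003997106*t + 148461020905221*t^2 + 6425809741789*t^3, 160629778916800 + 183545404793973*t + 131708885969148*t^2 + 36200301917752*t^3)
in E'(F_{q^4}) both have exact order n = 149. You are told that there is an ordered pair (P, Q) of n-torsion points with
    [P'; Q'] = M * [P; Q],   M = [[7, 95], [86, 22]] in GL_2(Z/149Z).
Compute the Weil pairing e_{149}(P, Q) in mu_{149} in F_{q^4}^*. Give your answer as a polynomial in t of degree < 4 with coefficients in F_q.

238753084057972 + 191301683235978*t + 231917706808939*t^2 + 127799465001906*t^3

Under M = [[7,95],[86,22]] in GL_2(Z/149), e_{149}(P',Q') = e_{149}(P,Q)^(7*22-95*86 mod 149).
So e_{149}(P,Q) = e_{149}(P',Q')^{5}, since 30*5 = 1 mod 149.
8-bit Miller (10010101) on E'/F_{262830210934693} with a'=244268396553575, b'=0: accumulate tangent/chord ratios at Q'+S and P'+S'.
Miller gives e_{149}(P',Q') = 246893497362408 + 235997816264000*t + 132401288341614*t^2 + 126853693764659*t^3 in F_{262830210934693^4}.
e_{149}(P,Q) = (246893497362408 + 235997816264000*t + 132401288341614*t^2 + 126853693764659*t^3)^{5} = 238753084057972 + 191301683235978*t + 231917706808939*t^2 + 127799465001906*t^3.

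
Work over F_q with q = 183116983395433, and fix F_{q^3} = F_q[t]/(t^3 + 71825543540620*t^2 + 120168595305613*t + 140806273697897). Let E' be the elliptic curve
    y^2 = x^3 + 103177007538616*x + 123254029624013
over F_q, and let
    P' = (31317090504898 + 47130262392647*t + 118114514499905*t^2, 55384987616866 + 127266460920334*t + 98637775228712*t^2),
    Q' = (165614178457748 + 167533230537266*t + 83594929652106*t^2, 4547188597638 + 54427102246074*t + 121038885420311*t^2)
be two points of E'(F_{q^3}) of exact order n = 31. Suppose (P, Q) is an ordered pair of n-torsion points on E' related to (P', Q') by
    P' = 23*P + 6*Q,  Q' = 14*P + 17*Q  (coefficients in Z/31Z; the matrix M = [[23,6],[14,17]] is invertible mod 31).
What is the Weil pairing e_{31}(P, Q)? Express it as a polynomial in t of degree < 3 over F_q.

e_{31} is bilinear + alternating on E[31], so e_{31}(23*P + 6*Q, 14*P + 17*Q) = e_{31}(P,Q)^(23*17-6*14).
Hence e(P,Q) = e(P',Q')^{10} where 10 = 28^{-1} mod 31.
Build f_{31,P'} and f_{31,Q'} via the 5-bit ladder of 31=11111_2; evaluate at shifted divisors; quotient in F_{183116983395433^3}.
The quotient is 66865705178344 + 67239698666646*t + 10157718207031*t^2.
Thus e_{31}(P,Q) = 41019672229906 + 401639912986*t + 40861096436739*t^2.

41019672229906 + 401639912986*t + 40861096436739*t^2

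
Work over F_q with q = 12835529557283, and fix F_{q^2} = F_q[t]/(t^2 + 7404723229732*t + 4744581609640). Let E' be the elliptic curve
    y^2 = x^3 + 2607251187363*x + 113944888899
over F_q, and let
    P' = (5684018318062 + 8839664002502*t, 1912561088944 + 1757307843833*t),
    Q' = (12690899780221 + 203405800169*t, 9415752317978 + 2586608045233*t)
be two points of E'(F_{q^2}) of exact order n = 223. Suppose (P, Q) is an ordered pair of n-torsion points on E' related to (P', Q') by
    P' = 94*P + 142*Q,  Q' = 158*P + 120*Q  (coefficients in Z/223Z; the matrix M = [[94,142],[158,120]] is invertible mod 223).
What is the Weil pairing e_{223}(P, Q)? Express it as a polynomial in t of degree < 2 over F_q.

5086744448975 + 2602312732687*t

The 223-Weil pairing on E[223] over F_{12835529557283} is alternating-bilinear: e_{223}(P',Q') = e_{223}(P,Q)^det(M).
det M = 94*120 - 142*158 = -11156 = 217 (mod 223); 217^{-1} = 37 (mod 223).
n = 223 = (11011111)_2 (8 bits, wt 7); accumulate f_{223,P'}(Q'+S)/f_{223,P'}(S) along the 7-step ladder.
e_{223}(P',Q') = 7192310928860 + 7505500625464*t.
Raise to 37: e(P,Q) = 5086744448975 + 2602312732687*t in mu_{223}.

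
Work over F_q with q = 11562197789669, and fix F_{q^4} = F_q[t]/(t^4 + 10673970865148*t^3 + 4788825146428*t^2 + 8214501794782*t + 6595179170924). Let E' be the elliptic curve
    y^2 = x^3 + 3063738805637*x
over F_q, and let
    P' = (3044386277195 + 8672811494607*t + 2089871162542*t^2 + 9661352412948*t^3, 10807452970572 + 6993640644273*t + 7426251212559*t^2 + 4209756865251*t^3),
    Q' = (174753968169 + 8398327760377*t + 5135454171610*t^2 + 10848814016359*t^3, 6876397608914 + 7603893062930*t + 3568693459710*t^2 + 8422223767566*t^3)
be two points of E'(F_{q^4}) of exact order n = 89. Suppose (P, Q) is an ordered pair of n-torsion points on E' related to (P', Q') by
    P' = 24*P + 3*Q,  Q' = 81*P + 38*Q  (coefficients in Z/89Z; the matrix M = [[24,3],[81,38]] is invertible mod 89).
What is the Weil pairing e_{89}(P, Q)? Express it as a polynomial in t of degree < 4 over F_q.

The 89-Weil pairing on E[89] over F_{11562197789669} is alternating-bilinear: e_{89}(P',Q') = e_{89}(P,Q)^det(M).
det(M) mod 89 = 46; its inverse in (Z/89)^* is 60 (check: 46*60 mod 89 = 1).
7-bit Miller (1011001) on E'/F_{11562197789669} with a'=3063738805637, b'=0: accumulate tangent/chord ratios at Q'+S and P'+S'.
e_{89}(P',Q') = 10658739062596 + 4039380728192*t + 10498149319797*t^2 + 10289165317653*t^3.
Hence e(P,Q) = 9711215906804 + 9417911919540*t + 3665381863458*t^2 + 5023077911006*t^3 in F_{11562197789669^4}^*.

9711215906804 + 9417911919540*t + 3665381863458*t^2 + 5023077911006*t^3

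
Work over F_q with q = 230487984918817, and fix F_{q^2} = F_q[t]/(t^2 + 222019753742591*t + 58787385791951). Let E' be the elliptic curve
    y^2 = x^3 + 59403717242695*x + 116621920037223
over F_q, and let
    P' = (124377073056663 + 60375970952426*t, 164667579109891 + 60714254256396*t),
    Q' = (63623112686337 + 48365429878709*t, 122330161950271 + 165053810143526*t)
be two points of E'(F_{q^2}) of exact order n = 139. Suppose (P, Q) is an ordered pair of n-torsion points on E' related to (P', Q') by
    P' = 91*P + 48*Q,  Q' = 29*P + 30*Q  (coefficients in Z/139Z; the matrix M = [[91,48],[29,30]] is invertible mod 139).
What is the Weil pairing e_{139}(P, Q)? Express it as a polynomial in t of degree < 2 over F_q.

Alternating bilinearity on E[139] (values in mu_{139} in F_{230487984918817^2}) gives e(P',Q') = e(P,Q)^det(M).
det M = 91*30 - 48*29 = 1338 = 87 (mod 139); 87^{-1} = 8 (mod 139).
8-bit Miller (10001011) on E'/F_{230487984918817} with a'=59403717242695, b'=116621920037223: accumulate tangent/chord ratios at Q'+S and P'+S'.
f_P(D_Q)/f_Q(D_P) = 25999671075029 + 220420627081234*t.
Hence e(P,Q) = 83326854976289 + 70627549212774*t in F_{230487984918817^2}^*.

83326854976289 + 70627549212774*t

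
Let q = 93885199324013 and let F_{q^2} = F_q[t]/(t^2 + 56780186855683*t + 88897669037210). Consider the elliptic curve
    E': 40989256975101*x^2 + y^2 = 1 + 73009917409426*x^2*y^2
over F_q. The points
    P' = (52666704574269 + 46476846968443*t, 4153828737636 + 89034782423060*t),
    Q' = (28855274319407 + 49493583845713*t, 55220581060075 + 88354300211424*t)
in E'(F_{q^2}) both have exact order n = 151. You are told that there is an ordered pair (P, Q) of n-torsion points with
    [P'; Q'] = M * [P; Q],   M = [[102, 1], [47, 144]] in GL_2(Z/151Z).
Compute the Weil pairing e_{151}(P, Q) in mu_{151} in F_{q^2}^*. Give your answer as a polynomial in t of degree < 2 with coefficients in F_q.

29160431251629 + 16430673873897*t

e_{151}(aP+bQ,cP+dQ) = e_{151}(P,Q)^(ad-bc); with (a,b,c,d)=(102,1,47,144) this gives the det-151 law.
det(M) mod 151 = 145; its inverse in (Z/151)^* is 25 (check: 145*25 mod 151 = 1).
Edwards a_E,d_E -> Montgomery A=71541862169997,B=55017209076926 -> Weierstrass 30569957024979,50358619644054 via alpha=34647395618090,beta=15466134722422.
8-bit Miller (10010111) on E'/F_{93885199324013} with a'=30569957024979, b'=50358619644054: accumulate tangent/chord ratios at Q'+S and P'+S'.
f_P(D_Q)/f_Q(D_P) = 68698242513954 + 58826613021150*t.
e_{151}(P,Q) = (68698242513954 + 58826613021150*t)^{25} = 29160431251629 + 16430673873897*t.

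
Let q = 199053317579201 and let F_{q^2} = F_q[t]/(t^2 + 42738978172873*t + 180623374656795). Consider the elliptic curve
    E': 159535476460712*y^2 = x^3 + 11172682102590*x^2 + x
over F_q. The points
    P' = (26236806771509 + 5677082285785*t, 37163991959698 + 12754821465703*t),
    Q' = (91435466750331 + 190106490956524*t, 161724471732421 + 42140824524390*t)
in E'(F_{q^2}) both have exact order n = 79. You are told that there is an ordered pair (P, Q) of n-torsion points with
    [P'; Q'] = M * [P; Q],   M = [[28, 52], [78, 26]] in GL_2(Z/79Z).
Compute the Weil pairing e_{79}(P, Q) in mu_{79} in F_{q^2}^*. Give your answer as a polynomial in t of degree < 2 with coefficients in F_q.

194237001260567 + 36018923640687*t

Under M = [[28,52],[78,26]] in GL_2(Z/79), e_{79}(P',Q') = e_{79}(P,Q)^(28*26-52*78 mod 79).
det(M) mod 79 = 69; its inverse in (Z/79)^* is 71 (check: 69*71 mod 79 = 1).
(x,y)|->(50904062609301x+6233218966823,50904062609301y) sends E' to y^2=x^3+26443116972271*x+75082453685425.
Run Miller on y^2=x^3+26443116972271*x+75082453685425 over F_{199053317579201}: ladder 1001111 (7 bits); e = f_P(D_Q)/f_Q(D_P).
e_{79}(P',Q') = 132063049081596 + 81324663358090*t.
Finally e_{79}(P,Q) = 194237001260567 + 36018923640687*t.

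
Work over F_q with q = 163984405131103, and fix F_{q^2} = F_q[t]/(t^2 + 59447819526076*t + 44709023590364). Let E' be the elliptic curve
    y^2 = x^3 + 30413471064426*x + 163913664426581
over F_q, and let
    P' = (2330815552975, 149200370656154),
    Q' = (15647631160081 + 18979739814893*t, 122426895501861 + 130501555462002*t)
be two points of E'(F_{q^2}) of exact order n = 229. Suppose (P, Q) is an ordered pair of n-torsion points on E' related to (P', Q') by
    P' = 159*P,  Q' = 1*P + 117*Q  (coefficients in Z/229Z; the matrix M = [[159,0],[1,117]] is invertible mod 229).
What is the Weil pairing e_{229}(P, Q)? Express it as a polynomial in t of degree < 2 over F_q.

Since e_{229}(P,P)=e_{229}(Q,Q)=1 and e_{229}(Q,P)=e_{229}(P,Q)^{-1}, expanding e_{229}(159*P,1*P + 117*Q) leaves e(P,Q)^det(M).
Hence e(P,Q) = e(P',Q')^{123} where 123 = 54^{-1} mod 229.
8-bit Miller (11100101) on E'/F_{163984405131103} with a'=30413471064426, b'=163913664426581: accumulate tangent/chord ratios at Q'+S and P'+S'.
Miller gives e_{229}(P',Q') = 66939962853263 + 70701550529459*t in F_{163984405131103^2}.
(66939962853263 + 70701550529459*t)^{123} mod (163984405131103,f) = 134746527742435 + 79746263645925*t.

134746527742435 + 79746263645925*t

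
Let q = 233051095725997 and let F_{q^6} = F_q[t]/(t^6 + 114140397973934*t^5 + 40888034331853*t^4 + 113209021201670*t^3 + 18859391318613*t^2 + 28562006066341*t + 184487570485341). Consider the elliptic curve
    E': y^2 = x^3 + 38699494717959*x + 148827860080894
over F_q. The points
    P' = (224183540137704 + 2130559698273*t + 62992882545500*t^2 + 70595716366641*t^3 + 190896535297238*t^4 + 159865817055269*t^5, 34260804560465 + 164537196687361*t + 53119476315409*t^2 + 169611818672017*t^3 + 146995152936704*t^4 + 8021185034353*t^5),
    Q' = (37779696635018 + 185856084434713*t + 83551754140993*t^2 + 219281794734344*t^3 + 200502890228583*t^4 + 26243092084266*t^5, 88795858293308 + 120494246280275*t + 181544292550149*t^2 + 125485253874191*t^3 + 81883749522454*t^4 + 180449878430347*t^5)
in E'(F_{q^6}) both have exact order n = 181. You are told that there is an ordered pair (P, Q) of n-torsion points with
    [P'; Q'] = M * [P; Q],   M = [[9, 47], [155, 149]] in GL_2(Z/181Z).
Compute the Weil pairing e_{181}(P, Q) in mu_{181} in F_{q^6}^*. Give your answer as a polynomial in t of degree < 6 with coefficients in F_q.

217547317470608 + 172250327928455*t + 42433193332811*t^2 + 96897864557971*t^3 + 167021694863890*t^4 + 158317353545818*t^5

Under M = [[9,47],[155,149]] in GL_2(Z/181), e_{181}(P',Q') = e_{181}(P,Q)^(9*149-47*155 mod 181).
Hence e(P,Q) = e(P',Q')^{25} where 25 = 29^{-1} mod 181.
Miller loop for e_{181} over F_{233051095725997^6}: bits of 181 = 10110101; 7 double steps + 4 add steps, l/v at each.
The quotient is 63135429067929 + 230819168401481*t + 168146087495935*t^2 + 232045446053623*t^3 + 174362366347082*t^4 + 25319688241447*t^5.
Finally e_{181}(P,Q) = 217547317470608 + 172250327928455*t + 42433193332811*t^2 + 96897864557971*t^3 + 167021694863890*t^4 + 158317353545818*t^5.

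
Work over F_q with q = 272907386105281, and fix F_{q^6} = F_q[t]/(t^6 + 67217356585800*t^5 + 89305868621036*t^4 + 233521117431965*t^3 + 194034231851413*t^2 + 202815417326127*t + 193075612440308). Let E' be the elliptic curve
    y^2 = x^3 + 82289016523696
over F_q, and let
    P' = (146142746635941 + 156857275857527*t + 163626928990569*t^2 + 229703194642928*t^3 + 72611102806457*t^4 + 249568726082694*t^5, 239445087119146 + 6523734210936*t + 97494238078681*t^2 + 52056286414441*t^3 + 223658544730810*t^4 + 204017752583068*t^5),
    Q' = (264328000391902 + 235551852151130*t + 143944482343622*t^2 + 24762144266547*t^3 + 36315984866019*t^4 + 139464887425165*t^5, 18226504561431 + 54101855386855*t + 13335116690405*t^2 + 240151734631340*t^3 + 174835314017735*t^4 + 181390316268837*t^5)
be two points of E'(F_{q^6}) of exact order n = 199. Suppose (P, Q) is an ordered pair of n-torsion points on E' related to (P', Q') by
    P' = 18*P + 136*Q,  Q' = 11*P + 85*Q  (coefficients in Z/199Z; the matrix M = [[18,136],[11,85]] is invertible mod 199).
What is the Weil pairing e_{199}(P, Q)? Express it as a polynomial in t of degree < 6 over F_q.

Since e_{199}(P,P)=e_{199}(Q,Q)=1 and e_{199}(Q,P)=e_{199}(P,Q)^{-1}, expanding e_{199}(18*P + 136*Q,11*P + 85*Q) leaves e(P,Q)^det(M).
det(M) mod 199 = 34; its inverse in (Z/199)^* is 41 (check: 34*41 mod 199 = 1).
Double-and-add over 11000111: 8-1 doublings, 5-1 additions; each step l_{T,T}/v_{2T} or l_{T,P'}/v at Q'+S for random S.
So e_{199}(P',Q') = 9228537736551 + 82911358214749*t + 116536094421407*t^2 + 270655092707393*t^3 + 71278522619021*t^4 + 77294418534176*t^5.
Thus e_{199}(P,Q) = 154879923257075 + 137116342439584*t + 39516496533217*t^2 + 267502989663260*t^3 + 191285132357195*t^4 + 68618248741769*t^5.

154879923257075 + 137116342439584*t + 39516496533217*t^2 + 267502989663260*t^3 + 191285132357195*t^4 + 68618248741769*t^5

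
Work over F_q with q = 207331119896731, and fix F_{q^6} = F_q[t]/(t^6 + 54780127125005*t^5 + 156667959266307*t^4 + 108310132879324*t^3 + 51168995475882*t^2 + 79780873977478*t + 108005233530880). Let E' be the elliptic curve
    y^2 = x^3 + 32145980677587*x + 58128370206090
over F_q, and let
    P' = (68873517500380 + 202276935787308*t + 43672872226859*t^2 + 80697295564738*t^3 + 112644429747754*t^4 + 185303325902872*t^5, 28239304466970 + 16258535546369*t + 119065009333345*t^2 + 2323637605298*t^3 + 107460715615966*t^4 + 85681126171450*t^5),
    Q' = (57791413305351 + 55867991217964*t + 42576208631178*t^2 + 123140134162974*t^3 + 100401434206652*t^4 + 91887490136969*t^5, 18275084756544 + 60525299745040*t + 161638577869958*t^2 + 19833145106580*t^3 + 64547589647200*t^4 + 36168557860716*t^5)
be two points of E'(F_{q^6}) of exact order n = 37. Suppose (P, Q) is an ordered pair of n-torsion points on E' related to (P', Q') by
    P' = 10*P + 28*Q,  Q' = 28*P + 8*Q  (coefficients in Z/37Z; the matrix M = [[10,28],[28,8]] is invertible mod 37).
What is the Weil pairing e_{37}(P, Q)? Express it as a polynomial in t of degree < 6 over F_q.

Since e_{37}(P,P)=e_{37}(Q,Q)=1 and e_{37}(Q,P)=e_{37}(P,Q)^{-1}, expanding e_{37}(10*P + 28*Q,28*P + 8*Q) leaves e(P,Q)^det(M).
Inverting 36 mod 37: 36. Thus e_{37}(P,Q) = e(P',Q')^{36}.
Run Miller on y^2=x^3+32145980677587*x+58128370206090 over F_{207331119896731}: ladder 100101 (6 bits); e = f_P(D_Q)/f_Q(D_P).
The quotient is 156023596147894 + 134830285995664*t + 14698090356943*t^2 + 79253644832931*t^3 + 95104903709608*t^4 + 77996186874529*t^5.
Thus e_{37}(P,Q) = 106067966629910 + 90814085674760*t + 115054604794947*t^2 + 77787865732609*t^3 + 73325565549924*t^4 + 193182899254006*t^5.

106067966629910 + 90814085674760*t + 115054604794947*t^2 + 77787865732609*t^3 + 73325565549924*t^4 + 193182899254006*t^5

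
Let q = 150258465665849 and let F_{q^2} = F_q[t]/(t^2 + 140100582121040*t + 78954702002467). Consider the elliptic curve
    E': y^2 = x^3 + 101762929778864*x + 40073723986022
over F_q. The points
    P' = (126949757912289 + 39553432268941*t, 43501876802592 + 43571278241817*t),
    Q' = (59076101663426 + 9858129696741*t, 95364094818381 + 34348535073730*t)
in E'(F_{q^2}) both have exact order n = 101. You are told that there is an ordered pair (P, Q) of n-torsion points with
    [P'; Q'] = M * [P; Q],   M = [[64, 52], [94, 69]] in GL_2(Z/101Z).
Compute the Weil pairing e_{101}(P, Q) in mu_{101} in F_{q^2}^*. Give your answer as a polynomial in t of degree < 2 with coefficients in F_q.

64350300637162 + 23109167805510*t

e_{101} is bilinear + alternating on E[101], so e_{101}(64*P + 52*Q, 94*P + 69*Q) = e_{101}(P,Q)^(64*69-52*94).
det M = 64*69 - 52*94 = -472 = 33 (mod 101); 33^{-1} = 49 (mod 101).
Double-and-add over 1100101: 7-1 doublings, 4-1 additions; each step l_{T,T}/v_{2T} or l_{T,P'}/v at Q'+S for random S.
Miller gives e_{101}(P',Q') = 122002862369122 + 101493082352669*t in F_{150258465665849^2}.
Hence e(P,Q) = 64350300637162 + 23109167805510*t in F_{150258465665849^2}^*.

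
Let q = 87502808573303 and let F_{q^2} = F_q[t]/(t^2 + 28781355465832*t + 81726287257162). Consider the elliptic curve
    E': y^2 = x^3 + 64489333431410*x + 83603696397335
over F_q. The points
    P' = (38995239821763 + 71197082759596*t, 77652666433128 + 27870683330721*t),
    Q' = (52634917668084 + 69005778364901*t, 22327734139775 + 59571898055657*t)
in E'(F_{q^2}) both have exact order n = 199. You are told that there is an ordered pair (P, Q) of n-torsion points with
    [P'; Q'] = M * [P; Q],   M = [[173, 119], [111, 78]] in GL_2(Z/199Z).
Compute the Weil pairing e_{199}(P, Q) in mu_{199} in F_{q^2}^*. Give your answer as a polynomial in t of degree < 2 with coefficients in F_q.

Alternating bilinearity on E[199] (values in mu_{199} in F_{87502808573303^2}) gives e(P',Q') = e(P,Q)^det(M).
173*78 - 119*111 = 285; reduced mod 199: det = 86, inverse 81.
Double-and-add over 11000111: 8-1 doublings, 5-1 additions; each step l_{T,T}/v_{2T} or l_{T,P'}/v at Q'+S for random S.
So e_{199}(P',Q') = 8970465761215 + 24238533364532*t.
Hence e(P,Q) = 36994277034501 + 84068333539147*t in F_{87502808573303^2}^*.

36994277034501 + 84068333539147*t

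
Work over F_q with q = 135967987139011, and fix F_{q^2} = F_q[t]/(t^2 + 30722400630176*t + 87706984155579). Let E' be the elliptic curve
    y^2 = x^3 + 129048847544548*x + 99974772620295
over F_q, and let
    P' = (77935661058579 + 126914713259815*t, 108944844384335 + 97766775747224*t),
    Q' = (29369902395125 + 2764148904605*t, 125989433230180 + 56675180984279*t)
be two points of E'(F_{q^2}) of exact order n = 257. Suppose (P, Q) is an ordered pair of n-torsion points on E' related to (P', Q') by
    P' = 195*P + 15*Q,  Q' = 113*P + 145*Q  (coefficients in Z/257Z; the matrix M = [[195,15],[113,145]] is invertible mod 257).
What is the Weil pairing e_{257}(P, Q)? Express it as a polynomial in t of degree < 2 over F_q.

The 257-Weil pairing on E[257] over F_{135967987139011} is alternating-bilinear: e_{257}(P',Q') = e_{257}(P,Q)^det(M).
det M = 195*145 - 15*113 = 26580 = 109 (mod 257); 109^{-1} = 224 (mod 257).
n = 257 = (100000001)_2 (9 bits, wt 2); accumulate f_{257,P'}(Q'+S)/f_{257,P'}(S) along the 8-step ladder.
e_{257}(P',Q') = 113980796746308 + 2071391028131*t.
Thus e_{257}(P,Q) = 70100047546722 + 30311359787643*t.

70100047546722 + 30311359787643*t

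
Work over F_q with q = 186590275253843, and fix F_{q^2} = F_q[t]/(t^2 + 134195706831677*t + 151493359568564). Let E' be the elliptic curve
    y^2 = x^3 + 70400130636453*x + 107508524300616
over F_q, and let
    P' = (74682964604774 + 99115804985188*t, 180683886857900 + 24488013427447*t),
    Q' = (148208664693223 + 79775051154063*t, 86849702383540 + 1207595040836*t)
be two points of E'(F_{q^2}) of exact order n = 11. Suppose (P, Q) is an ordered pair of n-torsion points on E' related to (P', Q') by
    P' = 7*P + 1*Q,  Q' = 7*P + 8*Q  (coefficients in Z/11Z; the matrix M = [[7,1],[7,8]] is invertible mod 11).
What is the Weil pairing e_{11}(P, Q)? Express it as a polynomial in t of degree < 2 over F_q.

178670331351474 + 134908104906751*t

The 11-Weil pairing on E[11] over F_{186590275253843} is alternating-bilinear: e_{11}(P',Q') = e_{11}(P,Q)^det(M).
So e_{11}(P,Q) = e_{11}(P',Q')^{9}, since 5*9 = 1 mod 11.
Build f_{11,P'} and f_{11,Q'} via the 4-bit ladder of 11=1011_2; evaluate at shifted divisors; quotient in F_{186590275253843^2}.
So e_{11}(P',Q') = 101006076620965 + 51945039843028*t.
e_{11}(P,Q) = (101006076620965 + 51945039843028*t)^{9} = 178670331351474 + 134908104906751*t.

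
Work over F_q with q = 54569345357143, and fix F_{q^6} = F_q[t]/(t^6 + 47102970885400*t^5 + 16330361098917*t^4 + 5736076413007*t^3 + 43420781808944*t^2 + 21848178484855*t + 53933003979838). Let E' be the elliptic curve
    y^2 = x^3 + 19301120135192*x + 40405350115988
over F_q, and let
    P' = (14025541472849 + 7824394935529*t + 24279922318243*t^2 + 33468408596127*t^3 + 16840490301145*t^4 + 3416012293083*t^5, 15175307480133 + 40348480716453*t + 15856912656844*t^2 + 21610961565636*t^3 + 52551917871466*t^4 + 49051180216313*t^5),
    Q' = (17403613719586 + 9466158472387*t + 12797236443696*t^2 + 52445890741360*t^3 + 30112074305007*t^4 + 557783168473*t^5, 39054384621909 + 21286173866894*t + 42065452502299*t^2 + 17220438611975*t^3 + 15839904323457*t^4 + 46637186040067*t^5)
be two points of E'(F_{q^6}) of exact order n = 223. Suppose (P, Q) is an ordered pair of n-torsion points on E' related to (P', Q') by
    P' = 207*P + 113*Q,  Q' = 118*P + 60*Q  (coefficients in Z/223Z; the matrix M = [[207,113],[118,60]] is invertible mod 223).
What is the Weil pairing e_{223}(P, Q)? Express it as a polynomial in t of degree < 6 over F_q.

e_{223}(aP+bQ,cP+dQ) = e_{223}(P,Q)^(ad-bc); with (a,b,c,d)=(207,113,118,60) this gives the det-223 law.
So e_{223}(P,Q) = e_{223}(P',Q')^{152}, since 201*152 = 1 mod 223.
Double-and-add over 11011111: 8-1 doublings, 7-1 additions; each step l_{T,T}/v_{2T} or l_{T,P'}/v at Q'+S for random S.
So e_{223}(P',Q') = 25362952853210 + 53892984860970*t + 8685558012066*t^2 + 18378526252187*t^3 + 1787840742473*t^4 + 54255807931966*t^5.
e_{223}(P,Q) = (25362952853210 + 53892984860970*t + 8685558012066*t^2 + 18378526252187*t^3 + 1787840742473*t^4 + 54255807931966*t^5)^{152} = 54286767064340 + 27555813772771*t + 44950278277234*t^2 + 15378408879611*t^3 + 10515142806674*t^4 + 18286680740095*t^5.

54286767064340 + 27555813772771*t + 44950278277234*t^2 + 15378408879611*t^3 + 10515142806674*t^4 + 18286680740095*t^5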